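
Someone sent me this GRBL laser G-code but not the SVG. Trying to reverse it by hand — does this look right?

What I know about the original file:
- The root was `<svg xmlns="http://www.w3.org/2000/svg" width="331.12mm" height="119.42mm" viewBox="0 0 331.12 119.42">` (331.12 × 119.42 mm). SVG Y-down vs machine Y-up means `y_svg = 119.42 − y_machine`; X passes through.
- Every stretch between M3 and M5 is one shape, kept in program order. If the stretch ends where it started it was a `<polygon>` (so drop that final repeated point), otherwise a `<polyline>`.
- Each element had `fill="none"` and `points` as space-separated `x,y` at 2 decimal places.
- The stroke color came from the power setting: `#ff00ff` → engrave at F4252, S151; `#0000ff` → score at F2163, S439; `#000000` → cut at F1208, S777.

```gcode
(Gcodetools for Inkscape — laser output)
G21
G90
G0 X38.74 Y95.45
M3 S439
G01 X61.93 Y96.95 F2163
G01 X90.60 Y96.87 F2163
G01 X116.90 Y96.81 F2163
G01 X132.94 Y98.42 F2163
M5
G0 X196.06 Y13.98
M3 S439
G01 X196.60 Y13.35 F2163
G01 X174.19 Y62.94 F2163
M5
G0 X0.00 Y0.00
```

<svg xmlns="http://www.w3.org/2000/svg" width="331.12mm" height="119.42mm" viewBox="0 0 331.12 119.42">
  <polyline points="38.74,23.97 61.93,22.47 90.60,22.55 116.90,22.61 132.94,21.00" fill="none" stroke="#0000ff"/>
  <polyline points="196.06,105.44 196.60,106.07 174.19,56.48" fill="none" stroke="#0000ff"/>
</svg>

y_svg = 119.42 − y_m. Every run uses S439, so all elements get stroke `#0000ff` (score).

[1] open run; points: 38.74,23.97 61.93,22.47 90.60,22.55 116.90,22.61 132.94,21.00

[2] open run; points: 196.06,105.44 196.60,106.07 174.19,56.48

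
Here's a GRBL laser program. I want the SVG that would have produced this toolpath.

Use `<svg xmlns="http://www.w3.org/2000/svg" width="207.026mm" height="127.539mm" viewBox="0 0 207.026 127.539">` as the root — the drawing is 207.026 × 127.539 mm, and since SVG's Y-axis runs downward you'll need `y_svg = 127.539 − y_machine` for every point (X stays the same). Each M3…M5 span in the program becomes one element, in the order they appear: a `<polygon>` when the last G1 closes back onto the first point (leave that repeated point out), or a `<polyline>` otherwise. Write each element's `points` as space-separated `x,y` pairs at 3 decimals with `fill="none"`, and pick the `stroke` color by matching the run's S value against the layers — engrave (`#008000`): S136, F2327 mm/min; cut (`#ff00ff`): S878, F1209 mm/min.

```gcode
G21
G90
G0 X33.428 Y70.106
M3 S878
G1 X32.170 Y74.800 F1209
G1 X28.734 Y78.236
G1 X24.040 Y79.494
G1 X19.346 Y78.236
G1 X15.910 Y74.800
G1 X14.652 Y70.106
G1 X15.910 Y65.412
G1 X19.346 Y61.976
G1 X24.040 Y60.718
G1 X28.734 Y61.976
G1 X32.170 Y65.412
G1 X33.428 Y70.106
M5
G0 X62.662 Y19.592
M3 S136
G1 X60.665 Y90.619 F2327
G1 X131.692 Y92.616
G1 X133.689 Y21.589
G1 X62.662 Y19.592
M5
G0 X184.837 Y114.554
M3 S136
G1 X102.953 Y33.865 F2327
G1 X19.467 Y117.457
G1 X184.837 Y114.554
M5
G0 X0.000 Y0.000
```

Each laser-on run becomes one SVG element. Flip Y back into SVG space with y_svg = 127.539 − y_machine.

Run 1: S878 ⇒ cut layer `#ff00ff`. The run returns to its start, so emit a `<polygon>` with points (Y-flipped): 33.428,57.433 32.170,52.739 28.734,49.303 24.040,48.045 19.346,49.303 15.910,52.739 14.652,57.433 15.910,62.127 19.346,65.563 24.040,66.821 28.734,65.563 32.170,62.127.

Run 2: power S136 maps to stroke `#008000` (engrave). The run returns to its start, so emit a `<polygon>` with points (Y-flipped): 62.662,107.947 60.665,36.920 131.692,34.923 133.689,105.950.

Run 3: power S136 maps to stroke `#008000` (engrave). The run returns to its start, so emit a `<polygon>` with points (Y-flipped): 184.837,12.985 102.953,93.674 19.467,10.082.

<svg xmlns="http://www.w3.org/2000/svg" width="207.026mm" height="127.539mm" viewBox="0 0 207.026 127.539">
  <polygon points="33.428,57.433 32.170,52.739 28.734,49.303 24.040,48.045 19.346,49.303 15.910,52.739 14.652,57.433 15.910,62.127 19.346,65.563 24.040,66.821 28.734,65.563 32.170,62.127" fill="none" stroke="#ff00ff"/>
  <polygon points="62.662,107.947 60.665,36.920 131.692,34.923 133.689,105.950" fill="none" stroke="#008000"/>
  <polygon points="184.837,12.985 102.953,93.674 19.467,10.082" fill="none" stroke="#008000"/>
</svg>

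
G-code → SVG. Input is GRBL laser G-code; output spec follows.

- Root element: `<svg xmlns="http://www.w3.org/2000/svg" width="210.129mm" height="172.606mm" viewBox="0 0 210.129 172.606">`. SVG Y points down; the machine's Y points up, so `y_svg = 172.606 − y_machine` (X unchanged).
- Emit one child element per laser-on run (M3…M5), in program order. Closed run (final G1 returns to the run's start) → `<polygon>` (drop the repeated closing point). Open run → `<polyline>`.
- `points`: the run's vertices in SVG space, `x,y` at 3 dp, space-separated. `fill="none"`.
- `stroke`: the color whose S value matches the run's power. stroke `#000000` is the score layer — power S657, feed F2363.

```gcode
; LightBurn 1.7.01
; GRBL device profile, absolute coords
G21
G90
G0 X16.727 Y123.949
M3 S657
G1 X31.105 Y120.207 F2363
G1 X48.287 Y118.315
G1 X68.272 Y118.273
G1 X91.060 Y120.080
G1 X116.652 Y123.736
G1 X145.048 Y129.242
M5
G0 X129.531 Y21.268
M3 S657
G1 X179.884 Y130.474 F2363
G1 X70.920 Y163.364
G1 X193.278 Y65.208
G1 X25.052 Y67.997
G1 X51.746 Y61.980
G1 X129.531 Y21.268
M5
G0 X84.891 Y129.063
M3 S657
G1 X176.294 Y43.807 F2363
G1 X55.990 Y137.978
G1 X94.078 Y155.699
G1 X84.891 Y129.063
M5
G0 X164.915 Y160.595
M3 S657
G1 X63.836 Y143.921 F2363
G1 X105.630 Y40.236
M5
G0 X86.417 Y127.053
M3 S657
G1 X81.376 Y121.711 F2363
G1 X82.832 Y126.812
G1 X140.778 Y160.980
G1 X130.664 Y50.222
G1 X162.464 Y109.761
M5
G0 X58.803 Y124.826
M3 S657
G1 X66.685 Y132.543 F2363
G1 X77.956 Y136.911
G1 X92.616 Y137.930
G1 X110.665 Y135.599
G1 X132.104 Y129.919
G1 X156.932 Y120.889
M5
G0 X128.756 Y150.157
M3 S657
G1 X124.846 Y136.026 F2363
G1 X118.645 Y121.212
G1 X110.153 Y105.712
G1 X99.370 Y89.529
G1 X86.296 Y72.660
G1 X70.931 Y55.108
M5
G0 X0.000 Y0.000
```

y_svg = 172.606 − y_m. Every run uses S657, so all elements get stroke `#000000` (score).

[1] open run; points: 16.727,48.657 31.105,52.399 48.287,54.291 68.272,54.333 91.060,52.526 116.652,48.870 145.048,43.364

[2] closed run; points: 129.531,151.338 179.884,42.132 70.920,9.242 193.278,107.398 25.052,104.609 51.746,110.626

[3] closed run; points: 84.891,43.543 176.294,128.799 55.990,34.628 94.078,16.907

[4] open run; points: 164.915,12.011 63.836,28.685 105.630,132.370

[5] open run; points: 86.417,45.553 81.376,50.895 82.832,45.794 140.778,11.626 130.664,122.384 162.464,62.845

[6] open run; points: 58.803,47.780 66.685,40.063 77.956,35.695 92.616,34.676 110.665,37.007 132.104,42.687 156.932,51.717

[7] open run; points: 128.756,22.449 124.846,36.580 118.645,51.394 110.153,66.894 99.370,83.077 86.296,99.946 70.931,117.498

<svg xmlns="http://www.w3.org/2000/svg" width="210.129mm" height="172.606mm" viewBox="0 0 210.129 172.606">
  <polyline points="16.727,48.657 31.105,52.399 48.287,54.291 68.272,54.333 91.060,52.526 116.652,48.870 145.048,43.364" fill="none" stroke="#000000"/>
  <polygon points="129.531,151.338 179.884,42.132 70.920,9.242 193.278,107.398 25.052,104.609 51.746,110.626" fill="none" stroke="#000000"/>
  <polygon points="84.891,43.543 176.294,128.799 55.990,34.628 94.078,16.907" fill="none" stroke="#000000"/>
  <polyline points="164.915,12.011 63.836,28.685 105.630,132.370" fill="none" stroke="#000000"/>
  <polyline points="86.417,45.553 81.376,50.895 82.832,45.794 140.778,11.626 130.664,122.384 162.464,62.845" fill="none" stroke="#000000"/>
  <polyline points="58.803,47.780 66.685,40.063 77.956,35.695 92.616,34.676 110.665,37.007 132.104,42.687 156.932,51.717" fill="none" stroke="#000000"/>
  <polyline points="128.756,22.449 124.846,36.580 118.645,51.394 110.153,66.894 99.370,83.077 86.296,99.946 70.931,117.498" fill="none" stroke="#000000"/>
</svg>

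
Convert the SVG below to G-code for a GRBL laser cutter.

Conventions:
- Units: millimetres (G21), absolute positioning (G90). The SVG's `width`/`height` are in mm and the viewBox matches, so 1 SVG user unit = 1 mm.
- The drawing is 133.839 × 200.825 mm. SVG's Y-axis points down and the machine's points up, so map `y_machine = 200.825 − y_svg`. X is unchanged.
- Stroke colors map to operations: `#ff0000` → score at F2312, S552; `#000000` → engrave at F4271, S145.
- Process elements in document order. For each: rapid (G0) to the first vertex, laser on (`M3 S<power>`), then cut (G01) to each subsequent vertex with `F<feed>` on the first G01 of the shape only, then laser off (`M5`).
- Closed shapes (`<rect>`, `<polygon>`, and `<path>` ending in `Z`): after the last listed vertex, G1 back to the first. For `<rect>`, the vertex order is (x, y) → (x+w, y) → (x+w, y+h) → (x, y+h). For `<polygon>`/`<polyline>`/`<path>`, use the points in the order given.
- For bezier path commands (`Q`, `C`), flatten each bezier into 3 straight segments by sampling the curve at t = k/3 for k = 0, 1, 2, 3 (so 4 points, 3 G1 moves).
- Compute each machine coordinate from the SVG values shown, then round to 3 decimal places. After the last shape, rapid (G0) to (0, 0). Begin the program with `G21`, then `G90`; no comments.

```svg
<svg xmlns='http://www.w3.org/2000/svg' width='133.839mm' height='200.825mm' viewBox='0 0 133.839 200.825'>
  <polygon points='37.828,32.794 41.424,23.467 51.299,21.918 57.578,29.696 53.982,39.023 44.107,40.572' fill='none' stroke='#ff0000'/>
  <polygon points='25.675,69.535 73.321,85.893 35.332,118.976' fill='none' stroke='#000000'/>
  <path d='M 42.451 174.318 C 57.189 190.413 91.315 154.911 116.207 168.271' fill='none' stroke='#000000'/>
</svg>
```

viewBox `0 0 133.839 200.825` with mm width/height → 1 unit = 1 mm. Flip: y_m = 200.825 − y_svg.

**Shape 1** — `<polygon>` regular polygon, stroke `#ff0000` → score (S552, F2312). Machine vertices: (37.828,168.031) → (41.424,177.358) → (51.299,178.907) → (57.578,171.129) → (53.982,161.802) → (44.107,160.253) → (37.828,168.031). Closed: final G1 returns to the first vertex.

**Shape 2** — `<polygon>` regular polygon, stroke `#000000` → engrave (S145, F4271). Machine vertices: (25.675,131.290) → (73.321,114.932) → (35.332,81.849) → (25.675,131.290). Closed: final G1 returns to the first vertex.

**Shape 3** — `<path>` cubic bezier, stroke `#000000` → engrave (S145, F4271). Control points (SVG): P0=(42.451,174.318), P1=(57.189,190.413), P2=(91.315,154.911), P3=(116.207,168.271); sampled at t=k/3. Machine vertices: (42.451,26.507) → (62.592,23.890) → (89.297,33.347) → (116.207,32.554). Open path.

G21
G90
G0 X37.828 Y168.031
M3 S552
G01 X41.424 Y177.358 F2312
G01 X51.299 Y178.907
G01 X57.578 Y171.129
G01 X53.982 Y161.802
G01 X44.107 Y160.253
G01 X37.828 Y168.031
M5
G0 X25.675 Y131.290
M3 S145
G01 X73.321 Y114.932 F4271
G01 X35.332 Y81.849
G01 X25.675 Y131.290
M5
G0 X42.451 Y26.507
M3 S145
G01 X62.592 Y23.890 F4271
G01 X89.297 Y33.347
G01 X116.207 Y32.554
M5
G0 X0.000 Y0.000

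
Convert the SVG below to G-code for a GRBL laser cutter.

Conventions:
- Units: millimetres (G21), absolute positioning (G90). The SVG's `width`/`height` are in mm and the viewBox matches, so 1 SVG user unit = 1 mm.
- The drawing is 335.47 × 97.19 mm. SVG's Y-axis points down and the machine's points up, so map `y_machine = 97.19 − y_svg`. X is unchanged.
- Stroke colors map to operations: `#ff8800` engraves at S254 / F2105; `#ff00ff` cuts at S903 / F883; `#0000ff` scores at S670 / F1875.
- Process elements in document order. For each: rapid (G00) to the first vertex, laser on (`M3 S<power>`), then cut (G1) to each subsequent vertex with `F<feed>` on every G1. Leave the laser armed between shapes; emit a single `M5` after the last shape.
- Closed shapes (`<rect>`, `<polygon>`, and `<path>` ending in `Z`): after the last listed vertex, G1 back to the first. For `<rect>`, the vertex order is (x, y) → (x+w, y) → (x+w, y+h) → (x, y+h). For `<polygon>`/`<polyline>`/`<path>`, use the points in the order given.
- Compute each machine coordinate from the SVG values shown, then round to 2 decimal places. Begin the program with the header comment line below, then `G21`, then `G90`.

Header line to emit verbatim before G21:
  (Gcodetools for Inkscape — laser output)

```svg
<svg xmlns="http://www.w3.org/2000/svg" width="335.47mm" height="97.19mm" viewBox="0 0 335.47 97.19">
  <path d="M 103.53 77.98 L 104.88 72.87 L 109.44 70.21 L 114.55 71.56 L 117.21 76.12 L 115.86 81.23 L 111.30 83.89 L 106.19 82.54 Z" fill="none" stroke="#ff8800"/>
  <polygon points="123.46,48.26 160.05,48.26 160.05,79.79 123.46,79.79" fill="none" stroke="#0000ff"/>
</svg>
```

viewBox `0 0 335.47 97.19` with mm width/height → 1 unit = 1 mm. Flip: y_m = 97.19 − y_svg.

**Shape 1** — `<path>` regular polygon, stroke `#ff8800` → engrave (S254, F2105). Machine vertices: (103.53,19.21) → (104.88,24.32) → (109.44,26.98) → (114.55,25.63) → (117.21,21.07) → (115.86,15.96) → (111.30,13.30) → (106.19,14.65) → (103.53,19.21). Closed: final G1 returns to the first vertex.

**Shape 2** — `<polygon>` rectangle, stroke `#0000ff` → score (S670, F1875). Machine vertices: (123.46,48.93) → (160.05,48.93) → (160.05,17.40) → (123.46,17.40) → (123.46,48.93). Closed: final G1 returns to the first vertex.

(Gcodetools for Inkscape — laser output)
G21
G90
G00 X103.53 Y19.21
M3 S254
G1 X104.88 Y24.32 F2105
G1 X109.44 Y26.98 F2105
G1 X114.55 Y25.63 F2105
G1 X117.21 Y21.07 F2105
G1 X115.86 Y15.96 F2105
G1 X111.30 Y13.30 F2105
G1 X106.19 Y14.65 F2105
G1 X103.53 Y19.21 F2105
G00 X123.46 Y48.93
M3 S670
G1 X160.05 Y48.93 F1875
G1 X160.05 Y17.40 F1875
G1 X123.46 Y17.40 F1875
G1 X123.46 Y48.93 F1875
M5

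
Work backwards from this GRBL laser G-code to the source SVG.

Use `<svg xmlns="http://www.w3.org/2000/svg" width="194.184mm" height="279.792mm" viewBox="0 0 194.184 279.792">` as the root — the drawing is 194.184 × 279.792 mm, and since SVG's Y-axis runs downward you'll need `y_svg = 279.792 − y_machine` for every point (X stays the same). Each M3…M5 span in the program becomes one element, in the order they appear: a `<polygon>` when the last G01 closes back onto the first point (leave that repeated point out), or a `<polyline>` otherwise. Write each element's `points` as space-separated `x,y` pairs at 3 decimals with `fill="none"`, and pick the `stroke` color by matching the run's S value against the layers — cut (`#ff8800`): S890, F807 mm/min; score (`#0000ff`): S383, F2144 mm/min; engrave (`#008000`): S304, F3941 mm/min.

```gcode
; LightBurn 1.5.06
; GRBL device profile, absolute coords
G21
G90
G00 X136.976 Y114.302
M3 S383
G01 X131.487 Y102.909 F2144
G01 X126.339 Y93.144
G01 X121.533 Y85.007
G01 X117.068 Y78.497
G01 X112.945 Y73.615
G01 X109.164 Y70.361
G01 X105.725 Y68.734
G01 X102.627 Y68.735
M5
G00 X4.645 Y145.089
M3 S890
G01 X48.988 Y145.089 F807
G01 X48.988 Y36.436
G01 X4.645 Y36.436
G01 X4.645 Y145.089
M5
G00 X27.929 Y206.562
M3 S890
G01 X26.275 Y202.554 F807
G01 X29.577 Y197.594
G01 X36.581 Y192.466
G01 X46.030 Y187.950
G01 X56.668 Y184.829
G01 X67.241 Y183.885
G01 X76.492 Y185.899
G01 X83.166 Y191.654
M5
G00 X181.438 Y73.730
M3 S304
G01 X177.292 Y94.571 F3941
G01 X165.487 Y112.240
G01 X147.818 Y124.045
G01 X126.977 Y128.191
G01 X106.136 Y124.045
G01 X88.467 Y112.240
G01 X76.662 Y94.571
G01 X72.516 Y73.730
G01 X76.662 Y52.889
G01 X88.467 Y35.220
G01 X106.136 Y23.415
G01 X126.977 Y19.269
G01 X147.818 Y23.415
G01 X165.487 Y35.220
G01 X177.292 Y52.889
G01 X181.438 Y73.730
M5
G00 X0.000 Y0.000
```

y_svg = 279.792 − y_m.

[1] S383→`#0000ff` (score); open run; points: 136.976,165.490 131.487,176.883 126.339,186.648 121.533,194.785 117.068,201.295 112.945,206.177 109.164,209.431 105.725,211.058 102.627,211.057

[2] S890→`#ff8800` (cut); closed run; points: 4.645,134.703 48.988,134.703 48.988,243.356 4.645,243.356

[3] S890→`#ff8800` (cut); open run; points: 27.929,73.230 26.275,77.238 29.577,82.198 36.581,87.326 46.030,91.842 56.668,94.963 67.241,95.907 76.492,93.893 83.166,88.138

[4] S304→`#008000` (engrave); closed run; points: 181.438,206.062 177.292,185.221 165.487,167.552 147.818,155.747 126.977,151.601 106.136,155.747 88.467,167.552 76.662,185.221 72.516,206.062 76.662,226.903 88.467,244.572 106.136,256.377 126.977,260.523 147.818,256.377 165.487,244.572 177.292,226.903

<svg xmlns="http://www.w3.org/2000/svg" width="194.184mm" height="279.792mm" viewBox="0 0 194.184 279.792">
  <polyline points="136.976,165.490 131.487,176.883 126.339,186.648 121.533,194.785 117.068,201.295 112.945,206.177 109.164,209.431 105.725,211.058 102.627,211.057" fill="none" stroke="#0000ff"/>
  <polygon points="4.645,134.703 48.988,134.703 48.988,243.356 4.645,243.356" fill="none" stroke="#ff8800"/>
  <polyline points="27.929,73.230 26.275,77.238 29.577,82.198 36.581,87.326 46.030,91.842 56.668,94.963 67.241,95.907 76.492,93.893 83.166,88.138" fill="none" stroke="#ff8800"/>
  <polygon points="181.438,206.062 177.292,185.221 165.487,167.552 147.818,155.747 126.977,151.601 106.136,155.747 88.467,167.552 76.662,185.221 72.516,206.062 76.662,226.903 88.467,244.572 106.136,256.377 126.977,260.523 147.818,256.377 165.487,244.572 177.292,226.903" fill="none" stroke="#008000"/>
</svg>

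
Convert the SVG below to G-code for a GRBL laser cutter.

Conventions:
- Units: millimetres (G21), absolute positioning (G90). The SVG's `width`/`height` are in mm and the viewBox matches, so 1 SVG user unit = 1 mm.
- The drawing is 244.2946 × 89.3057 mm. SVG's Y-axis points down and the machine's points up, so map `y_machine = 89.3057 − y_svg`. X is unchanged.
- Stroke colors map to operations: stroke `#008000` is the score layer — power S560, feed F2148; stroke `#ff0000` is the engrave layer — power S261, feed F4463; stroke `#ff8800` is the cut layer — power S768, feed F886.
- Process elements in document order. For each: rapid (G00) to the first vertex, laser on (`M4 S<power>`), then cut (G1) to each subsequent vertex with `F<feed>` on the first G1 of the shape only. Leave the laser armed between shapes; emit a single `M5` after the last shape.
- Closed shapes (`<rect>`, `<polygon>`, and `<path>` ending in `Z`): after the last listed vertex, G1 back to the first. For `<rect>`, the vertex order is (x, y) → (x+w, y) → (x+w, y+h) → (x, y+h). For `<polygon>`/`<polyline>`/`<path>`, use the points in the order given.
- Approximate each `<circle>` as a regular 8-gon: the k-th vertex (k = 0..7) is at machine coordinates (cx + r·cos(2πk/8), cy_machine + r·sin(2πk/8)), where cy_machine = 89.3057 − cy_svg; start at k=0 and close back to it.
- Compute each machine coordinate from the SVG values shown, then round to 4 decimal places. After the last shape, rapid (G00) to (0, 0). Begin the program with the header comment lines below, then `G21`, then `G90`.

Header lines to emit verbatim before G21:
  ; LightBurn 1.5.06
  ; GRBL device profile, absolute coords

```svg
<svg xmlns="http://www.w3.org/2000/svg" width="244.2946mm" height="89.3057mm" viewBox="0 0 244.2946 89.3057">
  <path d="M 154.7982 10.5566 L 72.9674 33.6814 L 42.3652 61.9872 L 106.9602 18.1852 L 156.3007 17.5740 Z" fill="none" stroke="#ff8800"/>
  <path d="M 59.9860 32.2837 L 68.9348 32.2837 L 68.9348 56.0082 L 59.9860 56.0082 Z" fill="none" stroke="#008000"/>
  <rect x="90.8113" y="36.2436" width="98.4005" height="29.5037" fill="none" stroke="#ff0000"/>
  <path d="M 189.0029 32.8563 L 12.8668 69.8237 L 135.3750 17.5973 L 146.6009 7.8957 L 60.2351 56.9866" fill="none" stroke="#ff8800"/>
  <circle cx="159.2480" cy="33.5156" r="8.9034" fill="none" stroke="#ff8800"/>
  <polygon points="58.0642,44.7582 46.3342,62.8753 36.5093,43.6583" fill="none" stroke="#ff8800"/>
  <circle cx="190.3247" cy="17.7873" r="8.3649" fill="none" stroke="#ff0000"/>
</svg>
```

1 u = 1 mm; y_m = 89.3057 − y.

[1] `<path>` closed polygon, #ff8800→cut S768 F886: (154.7982,78.7491) → (72.9674,55.6243) → (42.3652,27.3185) → (106.9602,71.1205) → (156.3007,71.7317) → (154.7982,78.7491) (closed)

[2] `<path>` rectangle, #008000→score S560 F2148: (59.9860,57.0220) → (68.9348,57.0220) → (68.9348,33.2975) → (59.9860,33.2975) → (59.9860,57.0220) (closed)

[3] `<rect>` rectangle, #ff0000→engrave S261 F4463: (90.8113,53.0621) → (189.2118,53.0621) → (189.2118,23.5584) → (90.8113,23.5584) → (90.8113,53.0621) (closed)

[4] `<path>` open polyline, #ff8800→cut S768 F886: (189.0029,56.4494) → (12.8668,19.4820) → (135.3750,71.7084) → (146.6009,81.4100) → (60.2351,32.3191)

[5] `<circle>` circle, #ff8800→cut S768 F886: (168.1514,55.7901) → (165.5437,62.0858) → (159.2480,64.6935) → (152.9523,62.0858) → (150.3446,55.7901) → (152.9523,49.4944) → (159.2480,46.8867) → (165.5437,49.4944) → (168.1514,55.7901) (closed)

[6] `<polygon>` regular polygon, #ff8800→cut S768 F886: (58.0642,44.5475) → (46.3342,26.4304) → (36.5093,45.6474) → (58.0642,44.5475) (closed)

[7] `<circle>` circle, #ff0000→engrave S261 F4463: (198.6896,71.5184) → (196.2396,77.4333) → (190.3247,79.8833) → (184.4098,77.4333) → (181.9598,71.5184) → (184.4098,65.6035) → (190.3247,63.1535) → (196.2396,65.6035) → (198.6896,71.5184) (closed)

; LightBurn 1.5.06
; GRBL device profile, absolute coords
G21
G90
G00 X154.7982 Y78.7491
M4 S768
G1 X72.9674 Y55.6243 F886
G1 X42.3652 Y27.3185
G1 X106.9602 Y71.1205
G1 X156.3007 Y71.7317
G1 X154.7982 Y78.7491
G00 X59.9860 Y57.0220
M4 S560
G1 X68.9348 Y57.0220 F2148
G1 X68.9348 Y33.2975
G1 X59.9860 Y33.2975
G1 X59.9860 Y57.0220
G00 X90.8113 Y53.0621
M4 S261
G1 X189.2118 Y53.0621 F4463
G1 X189.2118 Y23.5584
G1 X90.8113 Y23.5584
G1 X90.8113 Y53.0621
G00 X189.0029 Y56.4494
M4 S768
G1 X12.8668 Y19.4820 F886
G1 X135.3750 Y71.7084
G1 X146.6009 Y81.4100
G1 X60.2351 Y32.3191
G00 X168.1514 Y55.7901
M4 S768
G1 X165.5437 Y62.0858 F886
G1 X159.2480 Y64.6935
G1 X152.9523 Y62.0858
G1 X150.3446 Y55.7901
G1 X152.9523 Y49.4944
G1 X159.2480 Y46.8867
G1 X165.5437 Y49.4944
G1 X168.1514 Y55.7901
G00 X58.0642 Y44.5475
M4 S768
G1 X46.3342 Y26.4304 F886
G1 X36.5093 Y45.6474
G1 X58.0642 Y44.5475
G00 X198.6896 Y71.5184
M4 S261
G1 X196.2396 Y77.4333 F4463
G1 X190.3247 Y79.8833
G1 X184.4098 Y77.4333
G1 X181.9598 Y71.5184
G1 X184.4098 Y65.6035
G1 X190.3247 Y63.1535
G1 X196.2396 Y65.6035
G1 X198.6896 Y71.5184
M5
G00 X0.0000 Y0.0000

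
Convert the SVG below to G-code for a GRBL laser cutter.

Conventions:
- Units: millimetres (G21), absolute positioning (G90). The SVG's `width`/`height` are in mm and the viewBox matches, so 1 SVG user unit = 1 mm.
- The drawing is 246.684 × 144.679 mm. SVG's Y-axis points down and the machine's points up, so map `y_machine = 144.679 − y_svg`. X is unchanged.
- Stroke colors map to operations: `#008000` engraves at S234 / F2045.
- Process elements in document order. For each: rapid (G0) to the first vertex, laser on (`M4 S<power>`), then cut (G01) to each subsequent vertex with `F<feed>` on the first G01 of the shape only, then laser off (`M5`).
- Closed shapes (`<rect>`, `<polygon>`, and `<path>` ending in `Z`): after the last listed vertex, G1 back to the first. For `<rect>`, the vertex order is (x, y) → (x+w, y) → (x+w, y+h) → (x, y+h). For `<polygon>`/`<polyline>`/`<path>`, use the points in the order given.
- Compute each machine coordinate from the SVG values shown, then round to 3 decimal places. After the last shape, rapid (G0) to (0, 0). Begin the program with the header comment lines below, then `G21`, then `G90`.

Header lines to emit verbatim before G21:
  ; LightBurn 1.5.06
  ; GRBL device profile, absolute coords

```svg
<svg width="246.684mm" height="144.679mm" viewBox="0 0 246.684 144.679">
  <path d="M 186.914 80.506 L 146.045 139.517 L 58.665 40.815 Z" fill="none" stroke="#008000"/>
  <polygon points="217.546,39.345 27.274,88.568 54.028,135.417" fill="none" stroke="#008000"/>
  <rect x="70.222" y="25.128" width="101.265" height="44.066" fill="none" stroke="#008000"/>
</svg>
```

Since the viewBox matches the mm dimensions, user units are millimetres directly. The only transform is the Y-flip y_m = 144.679 − y_svg.

Shape 1 is a closed polygon drawn with `<path>`. Its stroke #008000 means engrave at S234, F2045. After flipping Y the toolpath is (186.914,64.173) → (146.045,5.162) → (58.665,103.864) → (186.914,64.173), returning to the start.

Shape 2 is a closed polygon drawn with `<polygon>`. Its stroke #008000 means engrave at S234, F2045. After flipping Y the toolpath is (217.546,105.334) → (27.274,56.111) → (54.028,9.262) → (217.546,105.334), returning to the start.

Shape 3 is a rectangle drawn with `<rect>`. Its stroke #008000 means engrave at S234, F2045. After flipping Y the toolpath is (70.222,119.551) → (171.487,119.551) → (171.487,75.485) → (70.222,75.485) → (70.222,119.551), returning to the start.

; LightBurn 1.5.06
; GRBL device profile, absolute coords
G21
G90
G0 X186.914 Y64.173
M4 S234
G01 X146.045 Y5.162 F2045
G01 X58.665 Y103.864
G01 X186.914 Y64.173
M5
G0 X217.546 Y105.334
M4 S234
G01 X27.274 Y56.111 F2045
G01 X54.028 Y9.262
G01 X217.546 Y105.334
M5
G0 X70.222 Y119.551
M4 S234
G01 X171.487 Y119.551 F2045
G01 X171.487 Y75.485
G01 X70.222 Y75.485
G01 X70.222 Y119.551
M5
G0 X0.000 Y0.000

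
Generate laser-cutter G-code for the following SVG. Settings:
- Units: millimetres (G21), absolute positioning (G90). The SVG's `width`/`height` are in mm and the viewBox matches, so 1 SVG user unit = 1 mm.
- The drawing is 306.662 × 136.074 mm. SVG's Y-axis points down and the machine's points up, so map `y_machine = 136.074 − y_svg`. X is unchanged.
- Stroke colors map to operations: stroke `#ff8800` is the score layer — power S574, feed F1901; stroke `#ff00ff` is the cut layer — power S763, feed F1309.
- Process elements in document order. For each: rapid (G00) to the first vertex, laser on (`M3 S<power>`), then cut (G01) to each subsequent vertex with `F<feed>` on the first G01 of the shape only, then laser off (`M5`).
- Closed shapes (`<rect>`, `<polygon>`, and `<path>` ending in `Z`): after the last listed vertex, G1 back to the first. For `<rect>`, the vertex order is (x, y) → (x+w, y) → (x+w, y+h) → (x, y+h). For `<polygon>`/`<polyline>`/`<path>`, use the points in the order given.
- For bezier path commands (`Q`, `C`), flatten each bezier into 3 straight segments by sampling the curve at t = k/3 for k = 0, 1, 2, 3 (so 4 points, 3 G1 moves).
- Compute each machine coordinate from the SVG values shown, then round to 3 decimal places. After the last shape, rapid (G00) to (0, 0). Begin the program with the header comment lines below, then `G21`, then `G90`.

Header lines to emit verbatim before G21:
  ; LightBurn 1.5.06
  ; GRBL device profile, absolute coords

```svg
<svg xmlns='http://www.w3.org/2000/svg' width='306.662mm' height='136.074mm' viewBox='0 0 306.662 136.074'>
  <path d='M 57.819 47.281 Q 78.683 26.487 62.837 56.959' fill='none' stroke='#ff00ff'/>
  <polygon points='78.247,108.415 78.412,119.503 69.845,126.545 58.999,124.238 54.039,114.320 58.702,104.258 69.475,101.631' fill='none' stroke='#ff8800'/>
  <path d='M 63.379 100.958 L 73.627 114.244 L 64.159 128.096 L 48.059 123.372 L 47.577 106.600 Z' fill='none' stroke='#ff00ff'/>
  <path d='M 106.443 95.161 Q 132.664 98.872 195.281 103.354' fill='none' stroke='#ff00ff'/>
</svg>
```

1 u = 1 mm; y_m = 136.074 − y.

[1] `<path>` quadratic bezier, #ff00ff→cut S763 F1309: (57.819,88.793) → (67.649,96.959) → (69.322,93.733) → (62.837,79.115)

[2] `<polygon>` regular polygon, #ff8800→score S574 F1901: (78.247,27.659) → (78.412,16.571) → (69.845,9.529) → (58.999,11.836) → (54.039,21.754) → (58.702,31.816) → (69.475,34.443) → (78.247,27.659) (closed)

[3] `<path>` regular polygon, #ff00ff→cut S763 F1309: (63.379,35.116) → (73.627,21.830) → (64.159,7.978) → (48.059,12.702) → (47.577,29.474) → (63.379,35.116) (closed)

[4] `<path>` quadratic bezier, #ff00ff→cut S763 F1309: (106.443,40.913) → (127.968,38.353) → (157.580,35.622) → (195.281,32.720)

; LightBurn 1.5.06
; GRBL device profile, absolute coords
G21
G90
G00 X57.819 Y88.793
M3 S763
G01 X67.649 Y96.959 F1309
G01 X69.322 Y93.733
G01 X62.837 Y79.115
M5
G00 X78.247 Y27.659
M3 S574
G01 X78.412 Y16.571 F1901
G01 X69.845 Y9.529
G01 X58.999 Y11.836
G01 X54.039 Y21.754
G01 X58.702 Y31.816
G01 X69.475 Y34.443
G01 X78.247 Y27.659
M5
G00 X63.379 Y35.116
M3 S763
G01 X73.627 Y21.830 F1309
G01 X64.159 Y7.978
G01 X48.059 Y12.702
G01 X47.577 Y29.474
G01 X63.379 Y35.116
M5
G00 X106.443 Y40.913
M3 S763
G01 X127.968 Y38.353 F1309
G01 X157.580 Y35.622
G01 X195.281 Y32.720
M5
G00 X0.000 Y0.000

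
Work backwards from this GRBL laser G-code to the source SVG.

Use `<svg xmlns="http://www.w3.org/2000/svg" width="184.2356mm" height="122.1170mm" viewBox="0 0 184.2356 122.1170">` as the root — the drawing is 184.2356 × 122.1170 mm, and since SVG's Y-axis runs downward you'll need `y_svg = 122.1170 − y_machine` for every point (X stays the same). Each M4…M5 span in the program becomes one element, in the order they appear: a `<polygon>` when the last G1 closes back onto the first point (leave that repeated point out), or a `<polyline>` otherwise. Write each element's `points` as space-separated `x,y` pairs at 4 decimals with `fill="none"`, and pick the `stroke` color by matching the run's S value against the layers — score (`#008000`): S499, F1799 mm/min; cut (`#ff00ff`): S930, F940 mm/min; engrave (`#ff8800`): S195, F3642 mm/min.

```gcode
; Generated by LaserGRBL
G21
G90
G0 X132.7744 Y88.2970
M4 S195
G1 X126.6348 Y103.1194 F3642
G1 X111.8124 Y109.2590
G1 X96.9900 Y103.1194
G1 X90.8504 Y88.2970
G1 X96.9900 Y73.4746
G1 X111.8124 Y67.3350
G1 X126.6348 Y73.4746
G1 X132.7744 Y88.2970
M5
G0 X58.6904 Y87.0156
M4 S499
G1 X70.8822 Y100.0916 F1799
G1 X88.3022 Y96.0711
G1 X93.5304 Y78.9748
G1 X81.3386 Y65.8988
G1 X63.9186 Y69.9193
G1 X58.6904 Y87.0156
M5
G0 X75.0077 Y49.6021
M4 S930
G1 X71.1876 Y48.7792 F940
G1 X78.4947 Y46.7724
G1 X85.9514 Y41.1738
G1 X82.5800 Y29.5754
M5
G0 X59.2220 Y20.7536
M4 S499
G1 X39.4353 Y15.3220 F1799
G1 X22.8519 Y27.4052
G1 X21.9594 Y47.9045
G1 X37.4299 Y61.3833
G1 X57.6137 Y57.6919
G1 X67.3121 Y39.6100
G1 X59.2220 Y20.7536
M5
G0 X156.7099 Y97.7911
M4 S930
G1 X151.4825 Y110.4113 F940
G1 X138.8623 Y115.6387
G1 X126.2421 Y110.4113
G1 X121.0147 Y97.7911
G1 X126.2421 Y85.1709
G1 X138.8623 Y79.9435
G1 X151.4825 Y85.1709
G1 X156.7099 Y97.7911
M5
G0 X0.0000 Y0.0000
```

Machine Y-up, SVG Y-down with viewBox height 122.1170, so y_svg = 122.1170 − y_machine; X carries over.

Run 1: power S195 maps to stroke `#ff8800` (engrave). The run returns to its start, so emit a `<polygon>` with points (Y-flipped): 132.7744,33.8200 126.6348,18.9976 111.8124,12.8580 96.9900,18.9976 90.8504,33.8200 96.9900,48.6424 111.8124,54.7820 126.6348,48.6424.

Run 2: power S499 maps to stroke `#008000` (score). The run returns to its start, so emit a `<polygon>` with points (Y-flipped): 58.6904,35.1014 70.8822,22.0254 88.3022,26.0459 93.5304,43.1422 81.3386,56.2182 63.9186,52.1977.

Run 3: power S930 maps to stroke `#ff00ff` (cut). The run is open, so emit a `<polyline>` with points (Y-flipped): 75.0077,72.5149 71.1876,73.3378 78.4947,75.3446 85.9514,80.9432 82.5800,92.5416.

Run 4: S499 ⇒ score layer `#008000`. The run returns to its start, so emit a `<polygon>` with points (Y-flipped): 59.2220,101.3634 39.4353,106.7950 22.8519,94.7118 21.9594,74.2125 37.4299,60.7337 57.6137,64.4251 67.3121,82.5070.

Run 5: S930 ⇒ cut layer `#ff00ff`. The run returns to its start, so emit a `<polygon>` with points (Y-flipped): 156.7099,24.3259 151.4825,11.7057 138.8623,6.4783 126.2421,11.7057 121.0147,24.3259 126.2421,36.9461 138.8623,42.1735 151.4825,36.9461.

<svg xmlns="http://www.w3.org/2000/svg" width="184.2356mm" height="122.1170mm" viewBox="0 0 184.2356 122.1170">
  <polygon points="132.7744,33.8200 126.6348,18.9976 111.8124,12.8580 96.9900,18.9976 90.8504,33.8200 96.9900,48.6424 111.8124,54.7820 126.6348,48.6424" fill="none" stroke="#ff8800"/>
  <polygon points="58.6904,35.1014 70.8822,22.0254 88.3022,26.0459 93.5304,43.1422 81.3386,56.2182 63.9186,52.1977" fill="none" stroke="#008000"/>
  <polyline points="75.0077,72.5149 71.1876,73.3378 78.4947,75.3446 85.9514,80.9432 82.5800,92.5416" fill="none" stroke="#ff00ff"/>
  <polygon points="59.2220,101.3634 39.4353,106.7950 22.8519,94.7118 21.9594,74.2125 37.4299,60.7337 57.6137,64.4251 67.3121,82.5070" fill="none" stroke="#008000"/>
  <polygon points="156.7099,24.3259 151.4825,11.7057 138.8623,6.4783 126.2421,11.7057 121.0147,24.3259 126.2421,36.9461 138.8623,42.1735 151.4825,36.9461" fill="none" stroke="#ff00ff"/>
</svg>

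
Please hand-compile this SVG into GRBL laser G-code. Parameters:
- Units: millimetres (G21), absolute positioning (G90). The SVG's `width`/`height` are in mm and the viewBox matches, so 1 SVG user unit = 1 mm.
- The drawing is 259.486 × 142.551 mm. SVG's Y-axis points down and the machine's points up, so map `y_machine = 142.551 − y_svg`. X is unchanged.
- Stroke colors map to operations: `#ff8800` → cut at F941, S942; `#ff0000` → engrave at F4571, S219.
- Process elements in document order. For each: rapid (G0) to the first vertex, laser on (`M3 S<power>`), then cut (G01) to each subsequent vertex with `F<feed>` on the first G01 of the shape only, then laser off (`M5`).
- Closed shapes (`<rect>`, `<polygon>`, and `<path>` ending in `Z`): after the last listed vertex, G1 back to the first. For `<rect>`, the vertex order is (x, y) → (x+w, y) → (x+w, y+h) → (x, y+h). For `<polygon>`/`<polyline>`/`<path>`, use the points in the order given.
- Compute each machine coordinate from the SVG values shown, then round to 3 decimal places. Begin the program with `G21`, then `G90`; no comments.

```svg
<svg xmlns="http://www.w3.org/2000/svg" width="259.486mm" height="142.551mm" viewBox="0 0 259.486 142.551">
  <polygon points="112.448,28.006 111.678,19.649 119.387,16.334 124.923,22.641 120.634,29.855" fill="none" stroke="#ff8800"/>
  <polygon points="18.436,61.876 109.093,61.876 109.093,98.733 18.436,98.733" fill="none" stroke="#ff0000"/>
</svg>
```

G21
G90
G0 X112.448 Y114.545
M3 S942
G01 X111.678 Y122.902 F941
G01 X119.387 Y126.217
G01 X124.923 Y119.910
G01 X120.634 Y112.696
G01 X112.448 Y114.545
M5
G0 X18.436 Y80.675
M3 S219
G01 X109.093 Y80.675 F4571
G01 X109.093 Y43.818
G01 X18.436 Y43.818
G01 X18.436 Y80.675
M5

Since the viewBox matches the mm dimensions, user units are millimetres directly. The only transform is the Y-flip y_m = 142.551 − y_svg.

Shape 1 is a regular polygon drawn with `<polygon>`. Its stroke #ff8800 means cut at S942, F941. After flipping Y the toolpath is (112.448,114.545) → (111.678,122.902) → (119.387,126.217) → (124.923,119.910) → (120.634,112.696) → (112.448,114.545), returning to the start.

Shape 2 is a rectangle drawn with `<polygon>`. Its stroke #ff0000 means engrave at S219, F4571. After flipping Y the toolpath is (18.436,80.675) → (109.093,80.675) → (109.093,43.818) → (18.436,43.818) → (18.436,80.675), returning to the start.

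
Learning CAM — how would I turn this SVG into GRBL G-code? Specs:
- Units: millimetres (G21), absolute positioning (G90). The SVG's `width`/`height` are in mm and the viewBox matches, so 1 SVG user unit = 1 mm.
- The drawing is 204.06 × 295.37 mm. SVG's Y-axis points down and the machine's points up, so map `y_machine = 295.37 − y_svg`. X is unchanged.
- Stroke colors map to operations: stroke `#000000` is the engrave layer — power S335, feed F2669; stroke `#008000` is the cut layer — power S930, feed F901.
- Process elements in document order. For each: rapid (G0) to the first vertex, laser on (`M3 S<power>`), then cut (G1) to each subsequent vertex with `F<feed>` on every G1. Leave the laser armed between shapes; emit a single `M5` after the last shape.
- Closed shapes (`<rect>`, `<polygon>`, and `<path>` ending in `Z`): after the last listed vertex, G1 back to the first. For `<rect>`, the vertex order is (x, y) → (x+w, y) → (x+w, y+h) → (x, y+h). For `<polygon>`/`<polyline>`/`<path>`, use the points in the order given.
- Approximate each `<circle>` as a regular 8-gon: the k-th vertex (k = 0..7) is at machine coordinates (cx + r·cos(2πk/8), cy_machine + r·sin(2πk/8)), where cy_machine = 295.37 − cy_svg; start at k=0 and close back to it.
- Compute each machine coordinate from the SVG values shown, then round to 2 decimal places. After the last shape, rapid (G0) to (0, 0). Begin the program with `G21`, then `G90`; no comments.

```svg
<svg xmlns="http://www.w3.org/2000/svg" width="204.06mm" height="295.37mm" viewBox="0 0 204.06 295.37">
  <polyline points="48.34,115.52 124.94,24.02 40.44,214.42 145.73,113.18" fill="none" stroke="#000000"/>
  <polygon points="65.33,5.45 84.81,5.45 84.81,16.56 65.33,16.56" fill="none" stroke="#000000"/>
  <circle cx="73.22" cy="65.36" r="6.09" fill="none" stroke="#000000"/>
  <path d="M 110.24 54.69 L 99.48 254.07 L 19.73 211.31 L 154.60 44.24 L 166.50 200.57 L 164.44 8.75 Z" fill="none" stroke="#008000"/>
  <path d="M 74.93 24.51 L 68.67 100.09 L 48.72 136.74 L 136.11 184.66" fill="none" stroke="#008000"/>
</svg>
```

G21
G90
G0 X48.34 Y179.85
M3 S335
G1 X124.94 Y271.35 F2669
G1 X40.44 Y80.95 F2669
G1 X145.73 Y182.19 F2669
G0 X65.33 Y289.92
M3 S335
G1 X84.81 Y289.92 F2669
G1 X84.81 Y278.81 F2669
G1 X65.33 Y278.81 F2669
G1 X65.33 Y289.92 F2669
G0 X79.31 Y230.01
M3 S335
G1 X77.53 Y234.32 F2669
G1 X73.22 Y236.10 F2669
G1 X68.91 Y234.32 F2669
G1 X67.13 Y230.01 F2669
G1 X68.91 Y225.70 F2669
G1 X73.22 Y223.92 F2669
G1 X77.53 Y225.70 F2669
G1 X79.31 Y230.01 F2669
G0 X110.24 Y240.68
M3 S930
G1 X99.48 Y41.30 F901
G1 X19.73 Y84.06 F901
G1 X154.60 Y251.13 F901
G1 X166.50 Y94.80 F901
G1 X164.44 Y286.62 F901
G1 X110.24 Y240.68 F901
G0 X74.93 Y270.86
M3 S930
G1 X68.67 Y195.28 F901
G1 X48.72 Y158.63 F901
G1 X136.11 Y110.71 F901
M5
G0 X0.00 Y0.00

viewBox `0 0 204.06 295.37` with mm width/height → 1 unit = 1 mm. Flip: y_m = 295.37 − y_svg.

**Shape 1** — `<polyline>` open polyline, stroke `#000000` → engrave (S335, F2669). Machine vertices: (48.34,179.85) → (124.94,271.35) → (40.44,80.95) → (145.73,182.19). Open path.

**Shape 2** — `<polygon>` rectangle, stroke `#000000` → engrave (S335, F2669). Machine vertices: (65.33,289.92) → (84.81,289.92) → (84.81,278.81) → (65.33,278.81) → (65.33,289.92). Closed: final G1 returns to the first vertex.

**Shape 3** — `<circle>` circle, stroke `#000000` → engrave (S335, F2669). Machine vertices: (79.31,230.01) → (77.53,234.32) → (73.22,236.10) → (68.91,234.32) → (67.13,230.01) → (68.91,225.70) → (73.22,223.92) → (77.53,225.70) → (79.31,230.01). Closed: final G1 returns to the first vertex.

**Shape 4** — `<path>` closed polygon, stroke `#008000` → cut (S930, F901). Machine vertices: (110.24,240.68) → (99.48,41.30) → (19.73,84.06) → (154.60,251.13) → (166.50,94.80) → (164.44,286.62) → (110.24,240.68). Closed: final G1 returns to the first vertex.

**Shape 5** — `<path>` open polyline, stroke `#008000` → cut (S930, F901). Machine vertices: (74.93,270.86) → (68.67,195.28) → (48.72,158.63) → (136.11,110.71). Open path.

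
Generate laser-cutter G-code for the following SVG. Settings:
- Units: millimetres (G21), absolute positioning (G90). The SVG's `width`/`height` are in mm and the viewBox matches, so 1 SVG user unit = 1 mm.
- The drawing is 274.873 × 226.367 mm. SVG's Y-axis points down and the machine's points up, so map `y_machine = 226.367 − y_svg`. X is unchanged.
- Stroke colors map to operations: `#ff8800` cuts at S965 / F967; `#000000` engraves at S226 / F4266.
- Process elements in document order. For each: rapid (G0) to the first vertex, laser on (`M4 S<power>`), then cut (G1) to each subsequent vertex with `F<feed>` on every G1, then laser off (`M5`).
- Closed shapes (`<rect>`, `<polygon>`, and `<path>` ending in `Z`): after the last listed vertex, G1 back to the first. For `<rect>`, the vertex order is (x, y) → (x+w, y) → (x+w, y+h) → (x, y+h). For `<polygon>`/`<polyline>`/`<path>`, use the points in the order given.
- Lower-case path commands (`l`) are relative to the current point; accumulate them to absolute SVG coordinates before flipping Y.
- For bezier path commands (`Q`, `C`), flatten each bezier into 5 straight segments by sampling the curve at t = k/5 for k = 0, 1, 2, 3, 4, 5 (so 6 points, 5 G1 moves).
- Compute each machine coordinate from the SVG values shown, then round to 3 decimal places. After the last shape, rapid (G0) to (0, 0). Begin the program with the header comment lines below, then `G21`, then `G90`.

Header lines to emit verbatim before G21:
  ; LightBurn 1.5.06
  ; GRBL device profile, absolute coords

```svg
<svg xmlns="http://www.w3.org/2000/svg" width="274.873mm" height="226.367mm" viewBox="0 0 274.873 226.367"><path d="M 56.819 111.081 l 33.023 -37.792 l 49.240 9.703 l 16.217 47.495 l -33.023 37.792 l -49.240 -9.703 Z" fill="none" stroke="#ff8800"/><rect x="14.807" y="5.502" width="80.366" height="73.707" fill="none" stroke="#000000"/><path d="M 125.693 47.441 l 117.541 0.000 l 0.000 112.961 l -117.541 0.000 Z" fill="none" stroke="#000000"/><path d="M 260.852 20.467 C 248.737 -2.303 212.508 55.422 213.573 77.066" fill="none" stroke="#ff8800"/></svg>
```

; LightBurn 1.5.06
; GRBL device profile, absolute coords
G21
G90
G0 X56.819 Y115.286
M4 S965
G1 X89.842 Y153.078 F967
G1 X139.082 Y143.375 F967
G1 X155.299 Y95.880 F967
G1 X122.276 Y58.088 F967
G1 X73.036 Y67.791 F967
G1 X56.819 Y115.286 F967
M5
G0 X14.807 Y220.865
M4 S226
G1 X95.173 Y220.865 F4266
G1 X95.173 Y147.158 F4266
G1 X14.807 Y147.158 F4266
G1 X14.807 Y220.865 F4266
M5
G0 X125.693 Y178.926
M4 S226
G1 X243.234 Y178.926 F4266
G1 X243.234 Y65.965 F4266
G1 X125.693 Y65.965 F4266
G1 X125.693 Y178.926 F4266
M5
G0 X260.852 Y205.900
M4 S965
G1 X251.181 Y210.835 F967
G1 X238.669 Y202.047 F967
G1 X226.266 Y185.132 F967
G1 X216.918 Y165.685 F967
G1 X213.573 Y149.301 F967
M5
G0 X0.000 Y0.000

1 u = 1 mm; y_m = 226.367 − y.

[1] `<path>` regular polygon, #ff8800→cut S965 F967: (56.819,115.286) → (89.842,153.078) → (139.082,143.375) → (155.299,95.880) → (122.276,58.088) → (73.036,67.791) → (56.819,115.286) (closed)

[2] `<rect>` rectangle, #000000→engrave S226 F4266: (14.807,220.865) → (95.173,220.865) → (95.173,147.158) → (14.807,147.158) → (14.807,220.865) (closed)

[3] `<path>` rectangle, #000000→engrave S226 F4266: (125.693,178.926) → (243.234,178.926) → (243.234,65.965) → (125.693,65.965) → (125.693,178.926) (closed)

[4] `<path>` cubic bezier, #ff8800→cut S965 F967: (260.852,205.900) → (251.181,210.835) → (238.669,202.047) → (226.266,185.132) → (216.918,165.685) → (213.573,149.301)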